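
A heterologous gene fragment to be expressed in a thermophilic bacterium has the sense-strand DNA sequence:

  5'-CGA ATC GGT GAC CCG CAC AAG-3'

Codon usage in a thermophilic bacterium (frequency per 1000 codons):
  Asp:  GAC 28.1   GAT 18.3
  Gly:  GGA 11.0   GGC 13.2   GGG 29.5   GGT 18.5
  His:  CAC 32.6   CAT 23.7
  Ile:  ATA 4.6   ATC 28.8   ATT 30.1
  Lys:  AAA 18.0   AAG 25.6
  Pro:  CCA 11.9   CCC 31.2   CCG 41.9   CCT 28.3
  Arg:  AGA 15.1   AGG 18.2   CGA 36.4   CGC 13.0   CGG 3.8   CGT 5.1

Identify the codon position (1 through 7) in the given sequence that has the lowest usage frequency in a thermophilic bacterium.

Codon 1 CGA (Arg): 36.4 per 1000.
Codon 2 ATC (Ile): 28.8 per 1000.
Codon 3 GGT (Gly): 18.5 per 1000.
Codon 4 GAC (Asp): 28.1 per 1000.
Codon 5 CCG (Pro): 41.9 per 1000.
Codon 6 CAC (His): 32.6 per 1000.
Codon 7 AAG (Lys): 25.6 per 1000.
Lowest frequency is 18.5 at codon 3.

3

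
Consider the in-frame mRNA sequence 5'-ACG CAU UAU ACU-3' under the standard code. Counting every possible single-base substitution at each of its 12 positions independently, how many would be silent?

8

Codon 1 (ACG, Thr): 3 synonymous substitutions.
Codon 2 (CAU, His): 1 synonymous substitution.
Codon 3 (UAU, Tyr): 1 synonymous substitution.
Codon 4 (ACU, Thr): 3 synonymous substitutions.
Total: 3 + 1 + 1 + 3 = 8.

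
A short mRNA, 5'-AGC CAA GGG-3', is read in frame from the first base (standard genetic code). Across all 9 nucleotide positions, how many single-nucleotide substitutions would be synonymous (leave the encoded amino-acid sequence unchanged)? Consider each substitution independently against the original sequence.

Codon 1 (AGC, Ser): 1 synonymous substitution.
Codon 2 (CAA, Gln): 1 synonymous substitution.
Codon 3 (GGG, Gly): 3 synonymous substitutions.
Total: 1 + 1 + 3 = 5.

5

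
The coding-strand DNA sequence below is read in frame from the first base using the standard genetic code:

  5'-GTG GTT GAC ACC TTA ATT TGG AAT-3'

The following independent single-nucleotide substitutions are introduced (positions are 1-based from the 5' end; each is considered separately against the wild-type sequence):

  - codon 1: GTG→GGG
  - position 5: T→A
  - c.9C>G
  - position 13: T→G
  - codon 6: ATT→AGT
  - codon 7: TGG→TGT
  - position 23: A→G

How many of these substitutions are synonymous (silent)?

0

Codon 1: GTG (Val) → GGG (Gly) — missense.
Codon 2: GTT (Val) → GAT (Asp) — missense.
Codon 3: GAC (Asp) → GAG (Glu) — missense.
Codon 5: TTA (Leu) → GTA (Val) — missense.
Codon 6: ATT (Ile) → AGT (Ser) — missense.
Codon 7: TGG (Trp) → TGT (Cys) — missense.
Codon 8: AAT (Asn) → AGT (Ser) — missense.
Synonymous: 0 of 7.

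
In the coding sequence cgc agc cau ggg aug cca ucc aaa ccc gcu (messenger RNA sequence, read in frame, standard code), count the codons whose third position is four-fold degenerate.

Codon 1 CGC (Arg): third position 4-fold.
Codon 2 AGC (Ser): third position 2-fold.
Codon 3 CAU (His): third position 2-fold.
Codon 4 GGG (Gly): third position 4-fold.
Codon 5 AUG (Met): third position 1-fold.
Codon 6 CCA (Pro): third position 4-fold.
Codon 7 UCC (Ser): third position 4-fold.
Codon 8 AAA (Lys): third position 2-fold.
Codon 9 CCC (Pro): third position 4-fold.
Codon 10 GCU (Ala): third position 4-fold.
Four-fold degenerate third positions: 6.

6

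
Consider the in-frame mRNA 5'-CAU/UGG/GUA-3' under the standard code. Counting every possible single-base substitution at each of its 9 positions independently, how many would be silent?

Codon 1 (CAU, His): 1 synonymous substitution.
Codon 2 (UGG, Trp): 0 synonymous substitutions.
Codon 3 (GUA, Val): 3 synonymous substitutions.
Total: 1 + 0 + 3 = 4.

4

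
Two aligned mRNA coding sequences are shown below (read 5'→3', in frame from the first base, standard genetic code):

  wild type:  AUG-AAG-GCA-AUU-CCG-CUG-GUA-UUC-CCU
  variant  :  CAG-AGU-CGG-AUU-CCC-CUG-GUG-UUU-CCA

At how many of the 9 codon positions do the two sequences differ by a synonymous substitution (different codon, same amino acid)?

4

Codon 1: AUG Met / CAG Gln — nonsynonymous.
Codon 2: AAG Lys / AGU Ser — nonsynonymous.
Codon 3: GCA Ala / CGG Arg — nonsynonymous.
Codon 4: AUU Ile / AUU Ile — identical.
Codon 5: CCG Pro / CCC Pro — synonymous.
Codon 6: CUG Leu / CUG Leu — identical.
Codon 7: GUA Val / GUG Val — synonymous.
Codon 8: UUC Phe / UUU Phe — synonymous.
Codon 9: CCU Pro / CCA Pro — synonymous.
Synonymous differences: 4.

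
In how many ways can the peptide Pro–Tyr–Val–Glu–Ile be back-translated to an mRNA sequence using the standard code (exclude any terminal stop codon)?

Pro: 4 codons.
Tyr: 2 codons.
Val: 4 codons.
Glu: 2 codons.
Ile: 3 codons.
4 × 2 × 4 × 2 × 3 = 192.

192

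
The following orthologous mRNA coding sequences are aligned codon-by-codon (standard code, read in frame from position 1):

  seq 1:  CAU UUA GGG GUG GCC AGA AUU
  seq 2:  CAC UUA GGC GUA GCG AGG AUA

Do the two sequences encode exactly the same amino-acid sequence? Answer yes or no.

Codon 1: CAU His / CAC His — synonymous.
Codon 2: UUA Leu / UUA Leu — identical.
Codon 3: GGG Gly / GGC Gly — synonymous.
Codon 4: GUG Val / GUA Val — synonymous.
Codon 5: GCC Ala / GCG Ala — synonymous.
Codon 6: AGA Arg / AGG Arg — synonymous.
Codon 7: AUU Ile / AUA Ile — synonymous.
Nonsynonymous differences: 0 → same protein.

yes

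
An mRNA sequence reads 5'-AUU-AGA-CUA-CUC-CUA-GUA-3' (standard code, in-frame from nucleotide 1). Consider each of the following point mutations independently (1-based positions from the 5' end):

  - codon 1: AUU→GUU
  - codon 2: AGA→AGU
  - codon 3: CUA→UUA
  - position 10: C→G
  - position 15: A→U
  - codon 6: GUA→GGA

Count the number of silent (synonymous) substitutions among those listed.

Codon 1: AUU (Ile) → GUU (Val) — missense.
Codon 2: AGA (Arg) → AGU (Ser) — missense.
Codon 3: CUA (Leu) → UUA (Leu) — synonymous.
Codon 4: CUC (Leu) → GUC (Val) — missense.
Codon 5: CUA (Leu) → CUU (Leu) — synonymous.
Codon 6: GUA (Val) → GGA (Gly) — missense.
Synonymous: 2 of 6.

2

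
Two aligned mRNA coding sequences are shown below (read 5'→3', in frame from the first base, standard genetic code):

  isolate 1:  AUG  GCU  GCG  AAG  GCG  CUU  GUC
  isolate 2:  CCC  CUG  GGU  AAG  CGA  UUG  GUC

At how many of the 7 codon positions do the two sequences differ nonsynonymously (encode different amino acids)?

Codon 1: AUG Met / CCC Pro — nonsynonymous.
Codon 2: GCU Ala / CUG Leu — nonsynonymous.
Codon 3: GCG Ala / GGU Gly — nonsynonymous.
Codon 4: AAG Lys / AAG Lys — identical.
Codon 5: GCG Ala / CGA Arg — nonsynonymous.
Codon 6: CUU Leu / UUG Leu — synonymous.
Codon 7: GUC Val / GUC Val — identical.
Nonsynonymous differences: 4.

4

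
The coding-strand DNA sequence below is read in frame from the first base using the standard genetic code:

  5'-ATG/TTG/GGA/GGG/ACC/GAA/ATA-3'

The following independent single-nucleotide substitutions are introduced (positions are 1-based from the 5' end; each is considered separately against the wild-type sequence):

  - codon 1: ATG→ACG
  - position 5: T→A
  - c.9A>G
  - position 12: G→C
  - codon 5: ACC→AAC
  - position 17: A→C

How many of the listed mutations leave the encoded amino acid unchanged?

Codon 1: ATG (Met) → ACG (Thr) — missense.
Codon 2: TTG (Leu) → TAG (Stop) — nonsense.
Codon 3: GGA (Gly) → GGG (Gly) — synonymous.
Codon 4: GGG (Gly) → GGC (Gly) — synonymous.
Codon 5: ACC (Thr) → AAC (Asn) — missense.
Codon 6: GAA (Glu) → GCA (Ala) — missense.
Synonymous: 2 of 6.

2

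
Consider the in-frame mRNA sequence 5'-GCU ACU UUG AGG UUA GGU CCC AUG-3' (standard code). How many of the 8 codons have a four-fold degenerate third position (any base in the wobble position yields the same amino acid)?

Codon 1 GCU (Ala): third position 4-fold.
Codon 2 ACU (Thr): third position 4-fold.
Codon 3 UUG (Leu): third position 2-fold.
Codon 4 AGG (Arg): third position 2-fold.
Codon 5 UUA (Leu): third position 2-fold.
Codon 6 GGU (Gly): third position 4-fold.
Codon 7 CCC (Pro): third position 4-fold.
Codon 8 AUG (Met): third position 1-fold.
Four-fold degenerate third positions: 4.

4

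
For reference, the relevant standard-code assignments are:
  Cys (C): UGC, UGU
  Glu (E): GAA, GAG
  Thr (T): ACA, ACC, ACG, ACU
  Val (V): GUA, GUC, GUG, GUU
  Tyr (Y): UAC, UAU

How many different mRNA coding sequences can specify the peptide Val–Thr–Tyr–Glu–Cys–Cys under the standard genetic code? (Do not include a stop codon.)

256

Val: 4 codons.
Thr: 4 codons.
Tyr: 2 codons.
Glu: 2 codons.
Cys: 2 codons.
Cys: 2 codons.
4 × 4 × 2 × 2 × 2 × 2 = 256.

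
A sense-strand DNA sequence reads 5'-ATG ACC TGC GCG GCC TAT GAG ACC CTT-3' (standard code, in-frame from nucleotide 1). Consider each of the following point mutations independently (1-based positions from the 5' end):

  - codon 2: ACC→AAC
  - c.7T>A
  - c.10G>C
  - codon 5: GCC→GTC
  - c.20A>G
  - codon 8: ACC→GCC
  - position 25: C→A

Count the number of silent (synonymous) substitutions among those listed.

Codon 2: ACC (Thr) → AAC (Asn) — missense.
Codon 3: TGC (Cys) → AGC (Ser) — missense.
Codon 4: GCG (Ala) → CCG (Pro) — missense.
Codon 5: GCC (Ala) → GTC (Val) — missense.
Codon 7: GAG (Glu) → GGG (Gly) — missense.
Codon 8: ACC (Thr) → GCC (Ala) — missense.
Codon 9: CTT (Leu) → ATT (Ile) — missense.
Synonymous: 0 of 7.

0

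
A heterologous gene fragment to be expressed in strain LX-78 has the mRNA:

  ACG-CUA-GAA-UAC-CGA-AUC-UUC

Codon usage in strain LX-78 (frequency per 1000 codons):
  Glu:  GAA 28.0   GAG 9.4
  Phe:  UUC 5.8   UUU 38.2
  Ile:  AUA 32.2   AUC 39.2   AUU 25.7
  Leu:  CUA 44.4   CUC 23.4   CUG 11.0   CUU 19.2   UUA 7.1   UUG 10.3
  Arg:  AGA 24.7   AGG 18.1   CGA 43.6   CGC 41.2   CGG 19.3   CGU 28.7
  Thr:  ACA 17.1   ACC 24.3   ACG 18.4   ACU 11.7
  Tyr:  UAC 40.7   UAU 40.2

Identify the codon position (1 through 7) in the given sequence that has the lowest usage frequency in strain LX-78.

Codon 1 ACG (Thr): 18.4 per 1000.
Codon 2 CUA (Leu): 44.4 per 1000.
Codon 3 GAA (Glu): 28.0 per 1000.
Codon 4 UAC (Tyr): 40.7 per 1000.
Codon 5 CGA (Arg): 43.6 per 1000.
Codon 6 AUC (Ile): 39.2 per 1000.
Codon 7 UUC (Phe): 5.8 per 1000.
Lowest frequency is 5.8 at codon 7.

7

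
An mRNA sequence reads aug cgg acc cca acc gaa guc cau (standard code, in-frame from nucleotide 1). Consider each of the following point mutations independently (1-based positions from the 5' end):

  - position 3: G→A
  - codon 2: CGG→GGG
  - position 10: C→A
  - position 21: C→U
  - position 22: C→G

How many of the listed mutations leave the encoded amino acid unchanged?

1

Codon 1: AUG (Met) → AUA (Ile) — missense.
Codon 2: CGG (Arg) → GGG (Gly) — missense.
Codon 4: CCA (Pro) → ACA (Thr) — missense.
Codon 7: GUC (Val) → GUU (Val) — synonymous.
Codon 8: CAU (His) → GAU (Asp) — missense.
Synonymous: 1 of 5.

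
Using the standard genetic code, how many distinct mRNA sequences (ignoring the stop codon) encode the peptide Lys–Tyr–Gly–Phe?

Lys: 2 codons.
Tyr: 2 codons.
Gly: 4 codons.
Phe: 2 codons.
2 × 2 × 4 × 2 = 32.

32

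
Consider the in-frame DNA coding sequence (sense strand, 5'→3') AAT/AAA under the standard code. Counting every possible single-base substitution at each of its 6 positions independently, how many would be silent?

2

Codon 1 (AAT, Asn): 1 synonymous substitution.
Codon 2 (AAA, Lys): 1 synonymous substitution.
Total: 1 + 1 = 2.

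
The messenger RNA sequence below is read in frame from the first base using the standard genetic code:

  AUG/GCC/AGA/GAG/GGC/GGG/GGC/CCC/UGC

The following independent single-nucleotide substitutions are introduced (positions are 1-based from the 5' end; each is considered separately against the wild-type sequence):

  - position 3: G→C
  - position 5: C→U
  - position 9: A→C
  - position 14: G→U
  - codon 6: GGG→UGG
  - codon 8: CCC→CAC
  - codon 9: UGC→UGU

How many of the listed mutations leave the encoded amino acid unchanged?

Codon 1: AUG (Met) → AUC (Ile) — missense.
Codon 2: GCC (Ala) → GUC (Val) — missense.
Codon 3: AGA (Arg) → AGC (Ser) — missense.
Codon 5: GGC (Gly) → GUC (Val) — missense.
Codon 6: GGG (Gly) → UGG (Trp) — missense.
Codon 8: CCC (Pro) → CAC (His) — missense.
Codon 9: UGC (Cys) → UGU (Cys) — synonymous.
Synonymous: 1 of 7.

1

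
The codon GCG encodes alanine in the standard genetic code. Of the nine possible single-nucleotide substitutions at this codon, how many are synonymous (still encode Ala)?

3

Position 1: none → 0 synonymous.
Position 2: none → 0 synonymous.
Position 3: GCU, GCC, GCA → 3 synonymous.
Total: 0 + 0 + 3 = 3.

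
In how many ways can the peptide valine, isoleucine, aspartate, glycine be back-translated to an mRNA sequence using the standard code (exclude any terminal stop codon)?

96

Val: 4 codons.
Ile: 3 codons.
Asp: 2 codons.
Gly: 4 codons.
4 × 3 × 2 × 4 = 96.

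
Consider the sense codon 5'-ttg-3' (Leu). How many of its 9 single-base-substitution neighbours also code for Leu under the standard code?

Position 1: CTG → 1 synonymous.
Position 2: none → 0 synonymous.
Position 3: TTA → 1 synonymous.
Total: 1 + 0 + 1 = 2.

2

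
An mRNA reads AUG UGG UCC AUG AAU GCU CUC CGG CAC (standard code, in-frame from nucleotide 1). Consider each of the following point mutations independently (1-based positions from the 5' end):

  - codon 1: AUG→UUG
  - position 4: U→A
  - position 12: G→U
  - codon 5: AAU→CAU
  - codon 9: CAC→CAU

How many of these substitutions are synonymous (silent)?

1

Codon 1: AUG (Met) → UUG (Leu) — missense.
Codon 2: UGG (Trp) → AGG (Arg) — missense.
Codon 4: AUG (Met) → AUU (Ile) — missense.
Codon 5: AAU (Asn) → CAU (His) — missense.
Codon 9: CAC (His) → CAU (His) — synonymous.
Synonymous: 1 of 5.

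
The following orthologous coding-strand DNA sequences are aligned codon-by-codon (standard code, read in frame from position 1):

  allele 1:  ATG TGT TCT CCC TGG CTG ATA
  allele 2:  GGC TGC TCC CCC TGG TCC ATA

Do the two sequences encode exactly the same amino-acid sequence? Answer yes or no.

Codon 1: ATG Met / GGC Gly — nonsynonymous.
Codon 2: TGT Cys / TGC Cys — synonymous.
Codon 3: TCT Ser / TCC Ser — synonymous.
Codon 4: CCC Pro / CCC Pro — identical.
Codon 5: TGG Trp / TGG Trp — identical.
Codon 6: CTG Leu / TCC Ser — nonsynonymous.
Codon 7: ATA Ile / ATA Ile — identical.
Nonsynonymous differences: 2 → different protein.

no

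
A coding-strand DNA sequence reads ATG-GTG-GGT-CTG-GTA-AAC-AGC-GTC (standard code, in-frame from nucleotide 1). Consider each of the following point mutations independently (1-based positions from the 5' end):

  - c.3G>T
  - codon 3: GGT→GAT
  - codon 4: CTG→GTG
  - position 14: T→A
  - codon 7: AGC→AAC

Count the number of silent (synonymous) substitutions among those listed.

0

Codon 1: ATG (Met) → ATT (Ile) — missense.
Codon 3: GGT (Gly) → GAT (Asp) — missense.
Codon 4: CTG (Leu) → GTG (Val) — missense.
Codon 5: GTA (Val) → GAA (Glu) — missense.
Codon 7: AGC (Ser) → AAC (Asn) — missense.
Synonymous: 0 of 5.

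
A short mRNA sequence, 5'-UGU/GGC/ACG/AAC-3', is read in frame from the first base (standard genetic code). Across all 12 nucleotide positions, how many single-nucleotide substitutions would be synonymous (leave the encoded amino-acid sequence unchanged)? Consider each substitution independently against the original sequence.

8

Codon 1 (UGU, Cys): 1 synonymous substitution.
Codon 2 (GGC, Gly): 3 synonymous substitutions.
Codon 3 (ACG, Thr): 3 synonymous substitutions.
Codon 4 (AAC, Asn): 1 synonymous substitution.
Total: 1 + 3 + 3 + 1 = 8.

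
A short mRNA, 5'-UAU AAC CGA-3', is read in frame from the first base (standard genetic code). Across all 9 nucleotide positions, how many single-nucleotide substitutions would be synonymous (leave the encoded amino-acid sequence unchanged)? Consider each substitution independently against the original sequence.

6

Codon 1 (UAU, Tyr): 1 synonymous substitution.
Codon 2 (AAC, Asn): 1 synonymous substitution.
Codon 3 (CGA, Arg): 4 synonymous substitutions.
Total: 1 + 1 + 4 = 6.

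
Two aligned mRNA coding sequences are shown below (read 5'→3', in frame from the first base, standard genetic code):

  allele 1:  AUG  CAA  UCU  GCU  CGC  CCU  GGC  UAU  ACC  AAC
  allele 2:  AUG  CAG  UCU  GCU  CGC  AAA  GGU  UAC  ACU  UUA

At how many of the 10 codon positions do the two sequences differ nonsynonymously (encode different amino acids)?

2

Codon 1: AUG Met / AUG Met — identical.
Codon 2: CAA Gln / CAG Gln — synonymous.
Codon 3: UCU Ser / UCU Ser — identical.
Codon 4: GCU Ala / GCU Ala — identical.
Codon 5: CGC Arg / CGC Arg — identical.
Codon 6: CCU Pro / AAA Lys — nonsynonymous.
Codon 7: GGC Gly / GGU Gly — synonymous.
Codon 8: UAU Tyr / UAC Tyr — synonymous.
Codon 9: ACC Thr / ACU Thr — synonymous.
Codon 10: AAC Asn / UUA Leu — nonsynonymous.
Nonsynonymous differences: 2.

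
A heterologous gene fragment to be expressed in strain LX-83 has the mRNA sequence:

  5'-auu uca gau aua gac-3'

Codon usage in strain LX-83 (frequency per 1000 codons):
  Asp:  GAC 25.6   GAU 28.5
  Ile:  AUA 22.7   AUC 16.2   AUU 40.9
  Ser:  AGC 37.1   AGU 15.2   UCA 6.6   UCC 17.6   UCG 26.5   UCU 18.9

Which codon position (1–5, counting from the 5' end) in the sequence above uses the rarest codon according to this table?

Codon 1 AUU (Ile): 40.9 per 1000.
Codon 2 UCA (Ser): 6.6 per 1000.
Codon 3 GAU (Asp): 28.5 per 1000.
Codon 4 AUA (Ile): 22.7 per 1000.
Codon 5 GAC (Asp): 25.6 per 1000.
Lowest frequency is 6.6 at codon 2.

2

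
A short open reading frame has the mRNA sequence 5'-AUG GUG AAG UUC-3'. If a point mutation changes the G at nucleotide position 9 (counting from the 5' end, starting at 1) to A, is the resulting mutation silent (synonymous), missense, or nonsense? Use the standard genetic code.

Position 9 falls in codon 3: AAG → Lys.
After the substitution the codon is AAA → Lys.
Both encode Lys, so the change is synonymous.

silent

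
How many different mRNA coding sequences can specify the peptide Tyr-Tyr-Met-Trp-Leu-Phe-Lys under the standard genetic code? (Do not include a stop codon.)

96

Tyr: 2 codons.
Tyr: 2 codons.
Met: 1 codon.
Trp: 1 codon.
Leu: 6 codons.
Phe: 2 codons.
Lys: 2 codons.
2 × 2 × 1 × 1 × 6 × 2 × 2 = 96.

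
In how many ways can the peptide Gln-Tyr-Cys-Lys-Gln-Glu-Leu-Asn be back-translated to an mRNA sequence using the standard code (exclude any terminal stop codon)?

768

Gln: 2 codons.
Tyr: 2 codons.
Cys: 2 codons.
Lys: 2 codons.
Gln: 2 codons.
Glu: 2 codons.
Leu: 6 codons.
Asn: 2 codons.
2 × 2 × 2 × 2 × 2 × 2 × 6 × 2 = 768.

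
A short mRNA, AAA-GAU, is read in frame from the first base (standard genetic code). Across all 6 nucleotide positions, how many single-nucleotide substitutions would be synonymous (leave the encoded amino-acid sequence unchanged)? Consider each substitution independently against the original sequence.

Codon 1 (AAA, Lys): 1 synonymous substitution.
Codon 2 (GAU, Asp): 1 synonymous substitution.
Total: 1 + 1 = 2.

2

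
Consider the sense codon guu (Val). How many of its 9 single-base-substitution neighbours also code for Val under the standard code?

3

Position 1: none → 0 synonymous.
Position 2: none → 0 synonymous.
Position 3: GUC, GUA, GUG → 3 synonymous.
Total: 0 + 0 + 3 = 3.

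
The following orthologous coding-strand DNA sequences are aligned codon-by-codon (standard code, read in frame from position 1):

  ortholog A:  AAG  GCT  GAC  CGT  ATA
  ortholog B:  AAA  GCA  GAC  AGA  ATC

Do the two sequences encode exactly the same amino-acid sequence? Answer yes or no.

yes

Codon 1: AAG Lys / AAA Lys — synonymous.
Codon 2: GCT Ala / GCA Ala — synonymous.
Codon 3: GAC Asp / GAC Asp — identical.
Codon 4: CGT Arg / AGA Arg — synonymous.
Codon 5: ATA Ile / ATC Ile — synonymous.
Nonsynonymous differences: 0 → same protein.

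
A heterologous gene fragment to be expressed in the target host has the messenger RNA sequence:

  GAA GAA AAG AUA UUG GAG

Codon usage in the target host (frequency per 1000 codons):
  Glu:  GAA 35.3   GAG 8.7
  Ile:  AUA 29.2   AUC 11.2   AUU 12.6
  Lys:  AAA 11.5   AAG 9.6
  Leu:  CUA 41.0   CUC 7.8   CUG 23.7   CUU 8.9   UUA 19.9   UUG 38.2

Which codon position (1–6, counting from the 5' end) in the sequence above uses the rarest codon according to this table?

Codon 1 GAA (Glu): 35.3 per 1000.
Codon 2 GAA (Glu): 35.3 per 1000.
Codon 3 AAG (Lys): 9.6 per 1000.
Codon 4 AUA (Ile): 29.2 per 1000.
Codon 5 UUG (Leu): 38.2 per 1000.
Codon 6 GAG (Glu): 8.7 per 1000.
Lowest frequency is 8.7 at codon 6.

6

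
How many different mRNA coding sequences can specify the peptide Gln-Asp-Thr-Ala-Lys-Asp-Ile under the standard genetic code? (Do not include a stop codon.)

768

Gln: 2 codons.
Asp: 2 codons.
Thr: 4 codons.
Ala: 4 codons.
Lys: 2 codons.
Asp: 2 codons.
Ile: 3 codons.
2 × 2 × 4 × 4 × 2 × 2 × 3 = 768.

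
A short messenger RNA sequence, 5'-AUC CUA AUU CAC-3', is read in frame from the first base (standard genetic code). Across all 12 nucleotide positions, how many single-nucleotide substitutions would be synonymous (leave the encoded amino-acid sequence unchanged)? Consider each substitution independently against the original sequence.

Codon 1 (AUC, Ile): 2 synonymous substitutions.
Codon 2 (CUA, Leu): 4 synonymous substitutions.
Codon 3 (AUU, Ile): 2 synonymous substitutions.
Codon 4 (CAC, His): 1 synonymous substitution.
Total: 2 + 4 + 2 + 1 = 9.

9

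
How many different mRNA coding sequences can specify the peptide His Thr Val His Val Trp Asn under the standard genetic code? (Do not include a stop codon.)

His: 2 codons.
Thr: 4 codons.
Val: 4 codons.
His: 2 codons.
Val: 4 codons.
Trp: 1 codon.
Asn: 2 codons.
2 × 4 × 4 × 2 × 4 × 1 × 2 = 512.

512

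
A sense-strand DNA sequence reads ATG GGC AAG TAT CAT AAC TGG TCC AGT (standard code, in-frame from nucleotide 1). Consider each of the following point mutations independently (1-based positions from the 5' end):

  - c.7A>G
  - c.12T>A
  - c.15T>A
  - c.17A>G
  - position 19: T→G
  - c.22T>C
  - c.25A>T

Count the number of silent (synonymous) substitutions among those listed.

Codon 3: AAG (Lys) → GAG (Glu) — missense.
Codon 4: TAT (Tyr) → TAA (Stop) — nonsense.
Codon 5: CAT (His) → CAA (Gln) — missense.
Codon 6: AAC (Asn) → AGC (Ser) — missense.
Codon 7: TGG (Trp) → GGG (Gly) — missense.
Codon 8: TCC (Ser) → CCC (Pro) — missense.
Codon 9: AGT (Ser) → TGT (Cys) — missense.
Synonymous: 0 of 7.

0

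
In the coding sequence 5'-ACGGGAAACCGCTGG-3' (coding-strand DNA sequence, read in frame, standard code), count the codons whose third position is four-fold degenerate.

Codon 1 ACG (Thr): third position 4-fold.
Codon 2 GGA (Gly): third position 4-fold.
Codon 3 AAC (Asn): third position 2-fold.
Codon 4 CGC (Arg): third position 4-fold.
Codon 5 TGG (Trp): third position 1-fold.
Four-fold degenerate third positions: 3.

3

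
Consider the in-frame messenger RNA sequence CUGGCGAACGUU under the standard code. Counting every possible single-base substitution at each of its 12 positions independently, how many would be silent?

11

Codon 1 (CUG, Leu): 4 synonymous substitutions.
Codon 2 (GCG, Ala): 3 synonymous substitutions.
Codon 3 (AAC, Asn): 1 synonymous substitution.
Codon 4 (GUU, Val): 3 synonymous substitutions.
Total: 4 + 3 + 1 + 3 = 11.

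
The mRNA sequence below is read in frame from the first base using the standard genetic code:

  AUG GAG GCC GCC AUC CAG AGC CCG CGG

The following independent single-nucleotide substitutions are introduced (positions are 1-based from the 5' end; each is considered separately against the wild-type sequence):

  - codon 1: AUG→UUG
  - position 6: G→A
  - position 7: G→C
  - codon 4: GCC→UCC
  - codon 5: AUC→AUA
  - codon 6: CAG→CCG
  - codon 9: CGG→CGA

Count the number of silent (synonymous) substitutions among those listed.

Codon 1: AUG (Met) → UUG (Leu) — missense.
Codon 2: GAG (Glu) → GAA (Glu) — synonymous.
Codon 3: GCC (Ala) → CCC (Pro) — missense.
Codon 4: GCC (Ala) → UCC (Ser) — missense.
Codon 5: AUC (Ile) → AUA (Ile) — synonymous.
Codon 6: CAG (Gln) → CCG (Pro) — missense.
Codon 9: CGG (Arg) → CGA (Arg) — synonymous.
Synonymous: 3 of 7.

3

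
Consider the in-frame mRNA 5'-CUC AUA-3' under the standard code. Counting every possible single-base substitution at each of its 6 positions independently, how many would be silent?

Codon 1 (CUC, Leu): 3 synonymous substitutions.
Codon 2 (AUA, Ile): 2 synonymous substitutions.
Total: 3 + 2 = 5.

5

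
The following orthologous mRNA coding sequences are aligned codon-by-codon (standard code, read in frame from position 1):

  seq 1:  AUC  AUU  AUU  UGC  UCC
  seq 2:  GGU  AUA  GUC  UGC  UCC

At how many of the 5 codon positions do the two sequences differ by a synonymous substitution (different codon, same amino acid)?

Codon 1: AUC Ile / GGU Gly — nonsynonymous.
Codon 2: AUU Ile / AUA Ile — synonymous.
Codon 3: AUU Ile / GUC Val — nonsynonymous.
Codon 4: UGC Cys / UGC Cys — identical.
Codon 5: UCC Ser / UCC Ser — identical.
Synonymous differences: 1.

1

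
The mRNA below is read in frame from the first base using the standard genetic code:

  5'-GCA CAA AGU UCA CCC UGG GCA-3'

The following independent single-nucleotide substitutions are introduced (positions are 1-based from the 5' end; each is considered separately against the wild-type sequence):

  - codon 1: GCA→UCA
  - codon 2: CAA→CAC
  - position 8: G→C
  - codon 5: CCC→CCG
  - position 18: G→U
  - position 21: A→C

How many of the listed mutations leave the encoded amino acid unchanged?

Codon 1: GCA (Ala) → UCA (Ser) — missense.
Codon 2: CAA (Gln) → CAC (His) — missense.
Codon 3: AGU (Ser) → ACU (Thr) — missense.
Codon 5: CCC (Pro) → CCG (Pro) — synonymous.
Codon 6: UGG (Trp) → UGU (Cys) — missense.
Codon 7: GCA (Ala) → GCC (Ala) — synonymous.
Synonymous: 2 of 6.

2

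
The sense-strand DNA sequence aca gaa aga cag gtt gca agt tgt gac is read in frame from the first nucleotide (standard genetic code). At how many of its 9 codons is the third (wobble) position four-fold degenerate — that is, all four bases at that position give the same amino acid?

3

Codon 1 ACA (Thr): third position 4-fold.
Codon 2 GAA (Glu): third position 2-fold.
Codon 3 AGA (Arg): third position 2-fold.
Codon 4 CAG (Gln): third position 2-fold.
Codon 5 GTT (Val): third position 4-fold.
Codon 6 GCA (Ala): third position 4-fold.
Codon 7 AGT (Ser): third position 2-fold.
Codon 8 TGT (Cys): third position 2-fold.
Codon 9 GAC (Asp): third position 2-fold.
Four-fold degenerate third positions: 3.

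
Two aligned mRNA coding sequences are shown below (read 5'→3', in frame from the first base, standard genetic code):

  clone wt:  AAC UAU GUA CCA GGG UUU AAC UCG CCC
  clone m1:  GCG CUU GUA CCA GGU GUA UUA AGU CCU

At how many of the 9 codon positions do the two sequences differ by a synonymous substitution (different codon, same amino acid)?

Codon 1: AAC Asn / GCG Ala — nonsynonymous.
Codon 2: UAU Tyr / CUU Leu — nonsynonymous.
Codon 3: GUA Val / GUA Val — identical.
Codon 4: CCA Pro / CCA Pro — identical.
Codon 5: GGG Gly / GGU Gly — synonymous.
Codon 6: UUU Phe / GUA Val — nonsynonymous.
Codon 7: AAC Asn / UUA Leu — nonsynonymous.
Codon 8: UCG Ser / AGU Ser — synonymous.
Codon 9: CCC Pro / CCU Pro — synonymous.
Synonymous differences: 3.

3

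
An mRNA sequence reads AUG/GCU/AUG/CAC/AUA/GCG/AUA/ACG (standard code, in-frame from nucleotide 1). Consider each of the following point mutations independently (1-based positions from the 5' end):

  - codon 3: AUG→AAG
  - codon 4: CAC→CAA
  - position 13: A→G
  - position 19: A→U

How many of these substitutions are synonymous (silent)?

Codon 3: AUG (Met) → AAG (Lys) — missense.
Codon 4: CAC (His) → CAA (Gln) — missense.
Codon 5: AUA (Ile) → GUA (Val) — missense.
Codon 7: AUA (Ile) → UUA (Leu) — missense.
Synonymous: 0 of 4.

0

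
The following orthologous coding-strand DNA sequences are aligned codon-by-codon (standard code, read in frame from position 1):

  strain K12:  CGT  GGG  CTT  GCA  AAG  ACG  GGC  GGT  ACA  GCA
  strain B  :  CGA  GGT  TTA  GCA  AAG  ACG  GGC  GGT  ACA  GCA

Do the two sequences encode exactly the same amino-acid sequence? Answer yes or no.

yes

Codon 1: CGT Arg / CGA Arg — synonymous.
Codon 2: GGG Gly / GGT Gly — synonymous.
Codon 3: CTT Leu / TTA Leu — synonymous.
Codon 4: GCA Ala / GCA Ala — identical.
Codon 5: AAG Lys / AAG Lys — identical.
Codon 6: ACG Thr / ACG Thr — identical.
Codon 7: GGC Gly / GGC Gly — identical.
Codon 8: GGT Gly / GGT Gly — identical.
Codon 9: ACA Thr / ACA Thr — identical.
Codon 10: GCA Ala / GCA Ala — identical.
Nonsynonymous differences: 0 → same protein.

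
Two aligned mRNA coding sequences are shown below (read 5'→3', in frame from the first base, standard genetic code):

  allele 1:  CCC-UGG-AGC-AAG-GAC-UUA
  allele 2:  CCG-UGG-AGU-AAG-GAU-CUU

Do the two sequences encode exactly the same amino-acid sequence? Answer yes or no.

yes

Codon 1: CCC Pro / CCG Pro — synonymous.
Codon 2: UGG Trp / UGG Trp — identical.
Codon 3: AGC Ser / AGU Ser — synonymous.
Codon 4: AAG Lys / AAG Lys — identical.
Codon 5: GAC Asp / GAU Asp — synonymous.
Codon 6: UUA Leu / CUU Leu — synonymous.
Nonsynonymous differences: 0 → same protein.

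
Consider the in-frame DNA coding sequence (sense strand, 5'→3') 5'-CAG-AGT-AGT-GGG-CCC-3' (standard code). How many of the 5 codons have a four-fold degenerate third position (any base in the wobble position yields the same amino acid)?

Codon 1 CAG (Gln): third position 2-fold.
Codon 2 AGT (Ser): third position 2-fold.
Codon 3 AGT (Ser): third position 2-fold.
Codon 4 GGG (Gly): third position 4-fold.
Codon 5 CCC (Pro): third position 4-fold.
Four-fold degenerate third positions: 2.

2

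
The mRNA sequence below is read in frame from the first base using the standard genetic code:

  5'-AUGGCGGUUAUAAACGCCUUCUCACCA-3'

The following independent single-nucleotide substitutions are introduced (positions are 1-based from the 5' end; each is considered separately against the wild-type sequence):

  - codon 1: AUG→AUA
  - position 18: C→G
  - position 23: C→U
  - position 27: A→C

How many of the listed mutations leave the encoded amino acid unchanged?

2

Codon 1: AUG (Met) → AUA (Ile) — missense.
Codon 6: GCC (Ala) → GCG (Ala) — synonymous.
Codon 8: UCA (Ser) → UUA (Leu) — missense.
Codon 9: CCA (Pro) → CCC (Pro) — synonymous.
Synonymous: 2 of 4.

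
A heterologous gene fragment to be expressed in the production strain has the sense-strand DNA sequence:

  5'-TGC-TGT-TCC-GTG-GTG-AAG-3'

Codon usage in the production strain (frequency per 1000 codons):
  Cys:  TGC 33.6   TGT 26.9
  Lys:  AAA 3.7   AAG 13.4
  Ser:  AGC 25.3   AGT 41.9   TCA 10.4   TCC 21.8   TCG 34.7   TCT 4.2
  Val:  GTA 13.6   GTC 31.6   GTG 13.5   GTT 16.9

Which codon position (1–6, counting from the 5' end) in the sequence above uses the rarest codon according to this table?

6

Codon 1 TGC (Cys): 33.6 per 1000.
Codon 2 TGT (Cys): 26.9 per 1000.
Codon 3 TCC (Ser): 21.8 per 1000.
Codon 4 GTG (Val): 13.5 per 1000.
Codon 5 GTG (Val): 13.5 per 1000.
Codon 6 AAG (Lys): 13.4 per 1000.
Lowest frequency is 13.4 at codon 6.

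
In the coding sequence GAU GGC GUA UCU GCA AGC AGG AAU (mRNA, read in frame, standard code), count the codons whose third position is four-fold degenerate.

Codon 1 GAU (Asp): third position 2-fold.
Codon 2 GGC (Gly): third position 4-fold.
Codon 3 GUA (Val): third position 4-fold.
Codon 4 UCU (Ser): third position 4-fold.
Codon 5 GCA (Ala): third position 4-fold.
Codon 6 AGC (Ser): third position 2-fold.
Codon 7 AGG (Arg): third position 2-fold.
Codon 8 AAU (Asn): third position 2-fold.
Four-fold degenerate third positions: 4.

4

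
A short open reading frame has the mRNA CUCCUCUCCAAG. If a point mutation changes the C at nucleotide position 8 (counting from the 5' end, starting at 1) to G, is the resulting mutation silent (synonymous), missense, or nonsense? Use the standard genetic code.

Position 8 falls in codon 3: UCC → Ser.
After the substitution the codon is UGC → Cys.
Ser ≠ Cys, so this is a missense mutation.

missense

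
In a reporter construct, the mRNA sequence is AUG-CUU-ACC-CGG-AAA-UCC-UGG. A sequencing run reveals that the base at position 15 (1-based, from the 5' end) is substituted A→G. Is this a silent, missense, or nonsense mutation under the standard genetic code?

silent

Position 15 falls in codon 5: AAA → Lys.
After the substitution the codon is AAG → Lys.
Both encode Lys, so the change is synonymous.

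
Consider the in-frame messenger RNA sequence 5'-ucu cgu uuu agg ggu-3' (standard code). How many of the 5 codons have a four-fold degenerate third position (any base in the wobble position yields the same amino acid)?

Codon 1 UCU (Ser): third position 4-fold.
Codon 2 CGU (Arg): third position 4-fold.
Codon 3 UUU (Phe): third position 2-fold.
Codon 4 AGG (Arg): third position 2-fold.
Codon 5 GGU (Gly): third position 4-fold.
Four-fold degenerate third positions: 3.

3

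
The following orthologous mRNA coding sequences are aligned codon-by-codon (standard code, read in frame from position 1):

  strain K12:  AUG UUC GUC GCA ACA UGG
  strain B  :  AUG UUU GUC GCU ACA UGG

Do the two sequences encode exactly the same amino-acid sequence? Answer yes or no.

Codon 1: AUG Met / AUG Met — identical.
Codon 2: UUC Phe / UUU Phe — synonymous.
Codon 3: GUC Val / GUC Val — identical.
Codon 4: GCA Ala / GCU Ala — synonymous.
Codon 5: ACA Thr / ACA Thr — identical.
Codon 6: UGG Trp / UGG Trp — identical.
Nonsynonymous differences: 0 → same protein.

yes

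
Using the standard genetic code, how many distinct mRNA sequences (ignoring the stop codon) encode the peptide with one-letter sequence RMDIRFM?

Arg: 6 codons.
Met: 1 codon.
Asp: 2 codons.
Ile: 3 codons.
Arg: 6 codons.
Phe: 2 codons.
Met: 1 codon.
6 × 1 × 2 × 3 × 6 × 2 × 1 = 432.

432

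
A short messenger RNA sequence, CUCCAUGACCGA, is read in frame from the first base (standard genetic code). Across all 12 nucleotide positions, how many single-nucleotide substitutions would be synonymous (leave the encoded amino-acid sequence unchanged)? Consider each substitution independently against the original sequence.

9

Codon 1 (CUC, Leu): 3 synonymous substitutions.
Codon 2 (CAU, His): 1 synonymous substitution.
Codon 3 (GAC, Asp): 1 synonymous substitution.
Codon 4 (CGA, Arg): 4 synonymous substitutions.
Total: 3 + 1 + 1 + 4 = 9.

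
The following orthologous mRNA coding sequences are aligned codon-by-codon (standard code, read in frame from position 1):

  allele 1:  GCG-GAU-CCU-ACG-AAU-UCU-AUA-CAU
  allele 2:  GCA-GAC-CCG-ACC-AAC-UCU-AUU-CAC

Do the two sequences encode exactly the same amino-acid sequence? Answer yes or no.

yes

Codon 1: GCG Ala / GCA Ala — synonymous.
Codon 2: GAU Asp / GAC Asp — synonymous.
Codon 3: CCU Pro / CCG Pro — synonymous.
Codon 4: ACG Thr / ACC Thr — synonymous.
Codon 5: AAU Asn / AAC Asn — synonymous.
Codon 6: UCU Ser / UCU Ser — identical.
Codon 7: AUA Ile / AUU Ile — synonymous.
Codon 8: CAU His / CAC His — synonymous.
Nonsynonymous differences: 0 → same protein.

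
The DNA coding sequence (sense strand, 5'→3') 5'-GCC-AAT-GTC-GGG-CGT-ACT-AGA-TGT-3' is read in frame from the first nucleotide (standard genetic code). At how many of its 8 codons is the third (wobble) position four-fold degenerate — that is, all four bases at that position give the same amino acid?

5

Codon 1 GCC (Ala): third position 4-fold.
Codon 2 AAT (Asn): third position 2-fold.
Codon 3 GTC (Val): third position 4-fold.
Codon 4 GGG (Gly): third position 4-fold.
Codon 5 CGT (Arg): third position 4-fold.
Codon 6 ACT (Thr): third position 4-fold.
Codon 7 AGA (Arg): third position 2-fold.
Codon 8 TGT (Cys): third position 2-fold.
Four-fold degenerate third positions: 5.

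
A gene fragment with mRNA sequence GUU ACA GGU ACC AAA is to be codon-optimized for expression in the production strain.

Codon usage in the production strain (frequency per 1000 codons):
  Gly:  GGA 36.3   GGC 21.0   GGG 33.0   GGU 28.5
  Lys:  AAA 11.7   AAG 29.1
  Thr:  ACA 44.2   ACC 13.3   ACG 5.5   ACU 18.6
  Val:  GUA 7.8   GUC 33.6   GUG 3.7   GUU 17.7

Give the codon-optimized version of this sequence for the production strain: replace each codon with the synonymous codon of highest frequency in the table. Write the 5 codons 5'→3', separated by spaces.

GUC ACA GGA ACA AAG

Codon 1 (Val): best is GUC at 33.6.
Codon 2 (Thr): best is ACA at 44.2.
Codon 3 (Gly): best is GGA at 36.3.
Codon 4 (Thr): best is ACA at 44.2.
Codon 5 (Lys): best is AAG at 29.1.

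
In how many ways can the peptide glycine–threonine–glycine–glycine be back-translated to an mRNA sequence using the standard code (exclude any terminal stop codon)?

256

Gly: 4 codons.
Thr: 4 codons.
Gly: 4 codons.
Gly: 4 codons.
4 × 4 × 4 × 4 = 256.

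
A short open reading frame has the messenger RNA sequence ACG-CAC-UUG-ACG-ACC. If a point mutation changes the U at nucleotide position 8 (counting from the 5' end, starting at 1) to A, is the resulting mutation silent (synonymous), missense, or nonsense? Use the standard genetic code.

Position 8 falls in codon 3: UUG → Leu.
After the substitution the codon is UAG → Stop.
The new codon is a stop codon, so this is a nonsense mutation.

nonsense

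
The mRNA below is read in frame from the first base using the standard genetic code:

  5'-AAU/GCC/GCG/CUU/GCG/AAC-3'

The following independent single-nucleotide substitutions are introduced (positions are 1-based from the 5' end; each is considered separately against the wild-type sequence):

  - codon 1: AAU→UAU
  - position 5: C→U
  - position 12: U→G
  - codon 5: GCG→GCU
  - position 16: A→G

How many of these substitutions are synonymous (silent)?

2

Codon 1: AAU (Asn) → UAU (Tyr) — missense.
Codon 2: GCC (Ala) → GUC (Val) — missense.
Codon 4: CUU (Leu) → CUG (Leu) — synonymous.
Codon 5: GCG (Ala) → GCU (Ala) — synonymous.
Codon 6: AAC (Asn) → GAC (Asp) — missense.
Synonymous: 2 of 5.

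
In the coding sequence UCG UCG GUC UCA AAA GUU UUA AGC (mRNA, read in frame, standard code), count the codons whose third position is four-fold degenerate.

Codon 1 UCG (Ser): third position 4-fold.
Codon 2 UCG (Ser): third position 4-fold.
Codon 3 GUC (Val): third position 4-fold.
Codon 4 UCA (Ser): third position 4-fold.
Codon 5 AAA (Lys): third position 2-fold.
Codon 6 GUU (Val): third position 4-fold.
Codon 7 UUA (Leu): third position 2-fold.
Codon 8 AGC (Ser): third position 2-fold.
Four-fold degenerate third positions: 5.

5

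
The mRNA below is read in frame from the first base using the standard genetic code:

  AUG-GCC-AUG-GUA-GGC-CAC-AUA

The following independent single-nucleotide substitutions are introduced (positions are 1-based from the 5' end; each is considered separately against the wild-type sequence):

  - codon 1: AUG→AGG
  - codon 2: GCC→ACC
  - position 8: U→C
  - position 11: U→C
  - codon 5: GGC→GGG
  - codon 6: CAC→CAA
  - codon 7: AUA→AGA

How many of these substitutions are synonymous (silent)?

Codon 1: AUG (Met) → AGG (Arg) — missense.
Codon 2: GCC (Ala) → ACC (Thr) — missense.
Codon 3: AUG (Met) → ACG (Thr) — missense.
Codon 4: GUA (Val) → GCA (Ala) — missense.
Codon 5: GGC (Gly) → GGG (Gly) — synonymous.
Codon 6: CAC (His) → CAA (Gln) — missense.
Codon 7: AUA (Ile) → AGA (Arg) — missense.
Synonymous: 1 of 7.

1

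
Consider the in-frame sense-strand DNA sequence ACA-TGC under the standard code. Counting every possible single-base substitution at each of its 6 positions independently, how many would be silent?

Codon 1 (ACA, Thr): 3 synonymous substitutions.
Codon 2 (TGC, Cys): 1 synonymous substitution.
Total: 3 + 1 = 4.

4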